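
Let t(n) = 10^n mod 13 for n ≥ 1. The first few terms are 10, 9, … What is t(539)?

4

We have t(1) = 10,  t(2) = 9,  t(3) = 12,  t(4) = 3,  t(5) = 4,  t(6) = 1,  t(7) = 10.
The sequence repeats with period 6.
(539 - 1) mod 6 = 4, so t(539) = t(5) = 4.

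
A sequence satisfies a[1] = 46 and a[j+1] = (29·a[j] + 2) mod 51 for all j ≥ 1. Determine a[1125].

Computing terms: a[1] = 46,  a[2] = 10,  a[3] = 37,  a[4] = 4,  a[5] = 16,  a[6] = 7,  a[7] = 1,  a[8] = 31,  a[9] = 34,  a[10] = 19,  a[11] = 43,  a[12] = 25,  a[13] = 13,  a[14] = 22,  a[15] = 28,  a[16] = 49,  a[17] = 46.
The sequence repeats with period 16.
So a[1125] = a[1 + ((1125-1) mod 16)] = a[5] = 16.

16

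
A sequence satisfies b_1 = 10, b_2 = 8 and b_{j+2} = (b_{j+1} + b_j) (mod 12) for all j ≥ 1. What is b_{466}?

Listing terms: b_1 = 10,  b_2 = 8,  b_3 = 6,  b_4 = 2,  b_5 = 8,  b_6 = 10,  b_7 = 6,  b_8 = 4,  b_9 = 10,  b_{10} = 2,  b_{11} = 0,  b_{12} = 2,  b_{13} = 2,  b_{14} = 4,  b_{15} = 6,  b_{16} = 10,  b_{17} = 4,  b_{18} = 2,  b_{19} = 6,  b_{20} = 8,  b_{21} = 2,  b_{22} = 10,  b_{23} = 0,  b_{24} = 10,  b_{25} = 10,  b_{26} = 8.
The sequence repeats with period 24.
So b_{466} = b_{1 + ((466-1) mod 24)} = b_{10} = 2.

2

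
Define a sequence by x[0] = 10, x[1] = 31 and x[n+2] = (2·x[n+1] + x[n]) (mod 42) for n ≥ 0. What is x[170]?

We have x[0] = 10,  x[1] = 31,  x[2] = 30,  x[3] = 7,  x[4] = 2,  x[5] = 11,  x[6] = 24,  x[7] = 17,  x[8] = 16,  x[9] = 7,  x[10] = 30,  x[11] = 25,  x[12] = 38,  x[13] = 17,  x[14] = 30,  x[15] = 35,  x[16] = 16,  x[17] = 25,  x[18] = 24,  x[19] = 31,  x[20] = 2,  x[21] = 35,  x[22] = 30,  x[23] = 11,  x[24] = 10,  x[25] = 31.
Since (x[24], x[25]) = (x[0], x[1]) = (10, 31) (two consecutive terms determine the rest), the sequence is periodic with period 24.
So x[170] = x[0 + ((170-0) mod 24)] = x[2] = 30.

30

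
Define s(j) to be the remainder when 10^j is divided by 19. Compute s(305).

2

Computing terms: s(1) = 10; s(2) = 5; s(3) = 12; s(4) = 6; s(5) = 3; s(6) = 11; s(7) = 15; s(8) = 17; s(9) = 18; s(10) = 9; s(11) = 14; s(12) = 7; s(13) = 13; s(14) = 16; s(15) = 8; s(16) = 4; s(17) = 2; s(18) = 1; s(19) = 10.
Since s(19) = s(1) = 10, the sequence is periodic with period 18.
So s(305) = s(1 + ((305-1) mod 18)) = s(17) = 2.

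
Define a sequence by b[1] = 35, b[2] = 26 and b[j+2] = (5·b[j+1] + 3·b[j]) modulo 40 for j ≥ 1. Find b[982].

29

We have b[1] = 35; b[2] = 26; b[3] = 35; b[4] = 13; b[5] = 10; b[6] = 9; b[7] = 35; b[8] = 2; b[9] = 35; b[10] = 21; b[11] = 10; b[12] = 33; b[13] = 35; b[14] = 34; b[15] = 35; b[16] = 37; b[17] = 10; b[18] = 1; b[19] = 35; b[20] = 18; b[21] = 35; b[22] = 29; b[23] = 10; b[24] = 17; b[25] = 35; b[26] = 26.
Since (b[25], b[26]) = (b[1], b[2]) = (35, 26) (two consecutive terms determine the rest), the sequence is periodic with period 24.
(982 - 1) mod 24 = 21, so b[982] = b[22] = 29.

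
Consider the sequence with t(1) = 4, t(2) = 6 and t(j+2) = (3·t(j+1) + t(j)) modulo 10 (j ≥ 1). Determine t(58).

8

Computing terms: t(1) = 4,  t(2) = 6,  t(3) = 2,  t(4) = 2,  t(5) = 8,  t(6) = 6,  t(7) = 6,  t(8) = 4,  t(9) = 8,  t(10) = 8,  t(11) = 2,  t(12) = 4,  t(13) = 4,  t(14) = 6.
Since (t(13), t(14)) = (t(1), t(2)) = (4, 6) (two consecutive terms determine the rest), the sequence is periodic with period 12.
(58 - 1) mod 12 = 9, so t(58) = t(10) = 8.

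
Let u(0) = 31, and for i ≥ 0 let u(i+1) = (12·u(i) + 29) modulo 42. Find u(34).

29

We have u(0) = 31; u(1) = 23; u(2) = 11; u(3) = 35; u(4) = 29; u(5) = 41; u(6) = 17; u(7) = 23.
Since u(7) = u(1) = 23, the sequence is eventually periodic: after a pre-period of length 1 it cycles with period 6.
For i ≥ 1, u(i) depends only on (i - 1) mod 6. (34 - 1) mod 6 = 3, so u(34) = u(4) = 29.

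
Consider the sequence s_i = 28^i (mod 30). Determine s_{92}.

We have s_1 = 28; s_2 = 4; s_3 = 22; s_4 = 16; s_5 = 28.
The sequence repeats with period 4.
So s_{92} = s_{1 + ((92-1) mod 4)} = s_4 = 16.

16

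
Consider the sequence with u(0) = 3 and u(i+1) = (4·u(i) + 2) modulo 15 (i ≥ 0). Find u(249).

9

u(0) = 3, u(1) = 14, u(2) = 13, u(3) = 9, u(4) = 8, u(5) = 4, u(6) = 3.
Since u(6) = u(0) = 3, the sequence is periodic with period 6.
(249 - 0) mod 6 = 3, so u(249) = u(3) = 9.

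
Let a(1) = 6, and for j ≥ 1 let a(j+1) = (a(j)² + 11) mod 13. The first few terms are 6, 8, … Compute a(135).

10

Computing terms: a(1) = 6,  a(2) = 8,  a(3) = 10,  a(4) = 7,  a(5) = 8.
Since a(5) = a(2) = 8, the sequence is eventually periodic: after a pre-period of length 1 it cycles with period 3.
For j ≥ 2, a(j) depends only on (j - 2) mod 3. (135 - 2) mod 3 = 1, so a(135) = a(3) = 10.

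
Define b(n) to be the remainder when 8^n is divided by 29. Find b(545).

We have b(1) = 8,  b(2) = 6,  b(3) = 19,  b(4) = 7,  b(5) = 27,  b(6) = 13,  b(7) = 17,  b(8) = 20,  b(9) = 15,  b(10) = 4,  b(11) = 3,  b(12) = 24,  b(13) = 18,  b(14) = 28,  b(15) = 21,  b(16) = 23,  b(17) = 10,  b(18) = 22,  b(19) = 2,  b(20) = 16,  b(21) = 12,  b(22) = 9,  b(23) = 14,  b(24) = 25,  b(25) = 26,  b(26) = 5,  b(27) = 11,  b(28) = 1,  b(29) = 8.
Since b(29) = b(1) = 8, the sequence is periodic with period 28.
So b(545) = b(1 + ((545-1) mod 28)) = b(13) = 18.

18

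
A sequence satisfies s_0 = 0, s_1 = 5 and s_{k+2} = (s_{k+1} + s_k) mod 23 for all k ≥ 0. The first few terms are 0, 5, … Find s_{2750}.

22

Listing terms: s_0 = 0,  s_1 = 5,  s_2 = 5,  s_3 = 10,  s_4 = 15,  s_5 = 2,  s_6 = 17,  s_7 = 19,  s_8 = 13,  s_9 = 9,  s_{10} = 22,  s_{11} = 8,  s_{12} = 7,  s_{13} = 15,  s_{14} = 22,  s_{15} = 14,  s_{16} = 13,  s_{17} = 4,  s_{18} = 17,  s_{19} = 21,  s_{20} = 15,  s_{21} = 13,  s_{22} = 5,  s_{23} = 18,  s_{24} = 0,  s_{25} = 18,  s_{26} = 18,  s_{27} = 13,  s_{28} = 8,  s_{29} = 21,  s_{30} = 6,  s_{31} = 4,  s_{32} = 10,  s_{33} = 14,  s_{34} = 1,  s_{35} = 15,  s_{36} = 16,  s_{37} = 8,  s_{38} = 1,  s_{39} = 9,  s_{40} = 10,  s_{41} = 19,  s_{42} = 6,  s_{43} = 2,  s_{44} = 8,  s_{45} = 10,  s_{46} = 18,  s_{47} = 5,  s_{48} = 0,  s_{49} = 5.
The sequence repeats with period 48.
So s_{2750} = s_{0 + ((2750-0) mod 48)} = s_{14} = 22.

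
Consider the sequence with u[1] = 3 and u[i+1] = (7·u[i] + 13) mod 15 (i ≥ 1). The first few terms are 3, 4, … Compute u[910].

9

Computing terms: u[1] = 3, u[2] = 4, u[3] = 11, u[4] = 0, u[5] = 13, u[6] = 14, u[7] = 6, u[8] = 10, u[9] = 8, u[10] = 9, u[11] = 1, u[12] = 5, u[13] = 3.
The sequence repeats with period 12.
(910 - 1) mod 12 = 9, so u[910] = u[10] = 9.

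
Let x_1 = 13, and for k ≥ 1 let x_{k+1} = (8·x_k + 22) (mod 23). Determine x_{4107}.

Computing terms: x_1 = 13,  x_2 = 11,  x_3 = 18,  x_4 = 5,  x_5 = 16,  x_6 = 12,  x_7 = 3,  x_8 = 0,  x_9 = 22,  x_{10} = 14,  x_{11} = 19,  x_{12} = 13.
The sequence repeats with period 11.
So x_{4107} = x_{1 + ((4107-1) mod 11)} = x_4 = 5.

5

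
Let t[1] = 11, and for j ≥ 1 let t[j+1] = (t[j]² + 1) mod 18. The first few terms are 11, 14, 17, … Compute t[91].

We have t[1] = 11, t[2] = 14, t[3] = 17, t[4] = 2, t[5] = 5, t[6] = 8, t[7] = 11.
The sequence repeats with period 6.
(91 - 1) mod 6 = 0, so t[91] = t[1] = 11.

11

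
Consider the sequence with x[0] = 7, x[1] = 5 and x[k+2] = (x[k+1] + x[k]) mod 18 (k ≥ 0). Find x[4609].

5

Computing terms: x[0] = 7, x[1] = 5, x[2] = 12, x[3] = 17, x[4] = 11, x[5] = 10, x[6] = 3, x[7] = 13, x[8] = 16, x[9] = 11, x[10] = 9, x[11] = 2, x[12] = 11, x[13] = 13, x[14] = 6, x[15] = 1, x[16] = 7, x[17] = 8, x[18] = 15, x[19] = 5, x[20] = 2, x[21] = 7, x[22] = 9, x[23] = 16, x[24] = 7, x[25] = 5.
Since (x[24], x[25]) = (x[0], x[1]) = (7, 5) (two consecutive terms determine the rest), the sequence is periodic with period 24.
(4609 - 0) mod 24 = 1, so x[4609] = x[1] = 5.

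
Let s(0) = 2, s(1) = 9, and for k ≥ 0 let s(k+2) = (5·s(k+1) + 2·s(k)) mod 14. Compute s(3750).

13

s(0) = 2,  s(1) = 9,  s(2) = 7,  s(3) = 11,  s(4) = 13,  s(5) = 3,  s(6) = 13,  s(7) = 1,  s(8) = 3,  s(9) = 3,  s(10) = 7,  s(11) = 13,  s(12) = 9,  s(13) = 1,  s(14) = 9,  s(15) = 5,  s(16) = 1,  s(17) = 1,  s(18) = 7,  s(19) = 9,  s(20) = 3,  s(21) = 5,  s(22) = 3,  s(23) = 11,  s(24) = 5,  s(25) = 5,  s(26) = 7,  s(27) = 3,  s(28) = 1,  s(29) = 11,  s(30) = 1,  s(31) = 13,  s(32) = 11,  s(33) = 11,  s(34) = 7,  s(35) = 1,  s(36) = 5,  s(37) = 13,  s(38) = 5,  s(39) = 9,  s(40) = 13,  s(41) = 13,  s(42) = 7,  s(43) = 5,  s(44) = 11,  s(45) = 9,  s(46) = 11,  s(47) = 3,  s(48) = 9,  s(49) = 9,  s(50) = 7.
Since (s(49), s(50)) = (s(1), s(2)) = (9, 7) (two consecutive terms determine the rest), the sequence is eventually periodic: after a pre-period of length 1 it cycles with period 48.
For k ≥ 1, s(k) depends only on (k - 1) mod 48. (3750 - 1) mod 48 = 5, so s(3750) = s(6) = 13.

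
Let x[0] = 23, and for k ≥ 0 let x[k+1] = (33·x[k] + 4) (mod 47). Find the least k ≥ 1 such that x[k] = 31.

Computing terms: x[0] = 23, x[1] = 11, x[2] = 38, x[3] = 36, x[4] = 17, x[5] = 1, x[6] = 37, x[7] = 3, x[8] = 9, x[9] = 19, x[10] = 20, x[11] = 6, x[12] = 14, x[13] = 43, x[14] = 13, x[15] = 10, x[16] = 5, x[17] = 28, x[18] = 35, x[19] = 31, x[20] = 40, x[21] = 8, x[22] = 33, x[23] = 12, x[24] = 24, x[25] = 44, x[26] = 46, x[27] = 18, x[28] = 34, x[29] = 45, x[30] = 32, x[31] = 26, x[32] = 16, x[33] = 15, x[34] = 29, x[35] = 21, x[36] = 39, x[37] = 22, x[38] = 25, x[39] = 30, x[40] = 7, x[41] = 0, x[42] = 4, x[43] = 42, x[44] = 27, x[45] = 2, x[46] = 23.
The sequence repeats with period 46.
The value 31 first appears (with k ≥ 1) at x[19].

19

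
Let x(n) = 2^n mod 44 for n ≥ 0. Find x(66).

20

We have x(0) = 1, x(1) = 2, x(2) = 4, x(3) = 8, x(4) = 16, x(5) = 32, x(6) = 20, x(7) = 40, x(8) = 36, x(9) = 28, x(10) = 12, x(11) = 24, x(12) = 4.
Since x(12) = x(2) = 4, the sequence is eventually periodic: after a pre-period of length 2 it cycles with period 10.
For n ≥ 2, x(n) depends only on (n - 2) mod 10. (66 - 2) mod 10 = 4, so x(66) = x(6) = 20.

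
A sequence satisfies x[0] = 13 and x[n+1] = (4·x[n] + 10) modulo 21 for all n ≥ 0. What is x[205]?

20

x[0] = 13,  x[1] = 20,  x[2] = 6,  x[3] = 13.
Since x[3] = x[0] = 13, the sequence is periodic with period 3.
(205 - 0) mod 3 = 1, so x[205] = x[1] = 20.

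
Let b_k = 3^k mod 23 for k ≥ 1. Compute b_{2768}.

2

Computing terms: b_1 = 3, b_2 = 9, b_3 = 4, b_4 = 12, b_5 = 13, b_6 = 16, b_7 = 2, b_8 = 6, b_9 = 18, b_{10} = 8, b_{11} = 1, b_{12} = 3.
The sequence repeats with period 11.
(2768 - 1) mod 11 = 6, so b_{2768} = b_7 = 2.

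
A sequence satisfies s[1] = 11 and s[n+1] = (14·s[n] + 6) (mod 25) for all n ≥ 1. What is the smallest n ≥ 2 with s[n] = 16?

Listing terms: s[1] = 11,  s[2] = 10,  s[3] = 21,  s[4] = 0,  s[5] = 6,  s[6] = 15,  s[7] = 16,  s[8] = 5,  s[9] = 1,  s[10] = 20,  s[11] = 11.
Since s[11] = s[1] = 11, the sequence is periodic with period 10.
The value 16 first appears (with n ≥ 2) at s[7].

7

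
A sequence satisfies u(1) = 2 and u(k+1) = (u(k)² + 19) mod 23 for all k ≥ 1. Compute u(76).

12

u(1) = 2,  u(2) = 0,  u(3) = 19,  u(4) = 12,  u(5) = 2.
Since u(5) = u(1) = 2, the sequence is periodic with period 4.
So u(76) = u(1 + ((76-1) mod 4)) = u(4) = 12.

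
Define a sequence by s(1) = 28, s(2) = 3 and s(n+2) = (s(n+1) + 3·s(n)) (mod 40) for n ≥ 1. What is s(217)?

Listing terms: s(1) = 28,  s(2) = 3,  s(3) = 7,  s(4) = 16,  s(5) = 37,  s(6) = 5,  s(7) = 36,  s(8) = 11,  s(9) = 39,  s(10) = 32,  s(11) = 29,  s(12) = 5,  s(13) = 12,  s(14) = 27,  s(15) = 23,  s(16) = 24,  s(17) = 13,  s(18) = 5,  s(19) = 4,  s(20) = 19,  s(21) = 31,  s(22) = 8,  s(23) = 21,  s(24) = 5,  s(25) = 28,  s(26) = 3.
The sequence repeats with period 24.
(217 - 1) mod 24 = 0, so s(217) = s(1) = 28.

28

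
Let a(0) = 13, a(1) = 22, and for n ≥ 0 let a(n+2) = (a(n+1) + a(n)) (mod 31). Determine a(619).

24

Computing terms: a(0) = 13, a(1) = 22, a(2) = 4, a(3) = 26, a(4) = 30, a(5) = 25, a(6) = 24, a(7) = 18, a(8) = 11, a(9) = 29, a(10) = 9, a(11) = 7, a(12) = 16, a(13) = 23, a(14) = 8, a(15) = 0, a(16) = 8, a(17) = 8, a(18) = 16, a(19) = 24, a(20) = 9, a(21) = 2, a(22) = 11, a(23) = 13, a(24) = 24, a(25) = 6, a(26) = 30, a(27) = 5, a(28) = 4, a(29) = 9, a(30) = 13, a(31) = 22.
Since (a(30), a(31)) = (a(0), a(1)) = (13, 22) (two consecutive terms determine the rest), the sequence is periodic with period 30.
(619 - 0) mod 30 = 19, so a(619) = a(19) = 24.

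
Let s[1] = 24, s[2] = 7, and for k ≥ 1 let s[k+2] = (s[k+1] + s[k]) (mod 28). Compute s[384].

s[1] = 24,  s[2] = 7,  s[3] = 3,  s[4] = 10,  s[5] = 13,  s[6] = 23,  s[7] = 8,  s[8] = 3,  s[9] = 11,  s[10] = 14,  s[11] = 25,  s[12] = 11,  s[13] = 8,  s[14] = 19,  s[15] = 27,  s[16] = 18,  s[17] = 17,  s[18] = 7,  s[19] = 24,  s[20] = 3,  s[21] = 27,  s[22] = 2,  s[23] = 1,  s[24] = 3,  s[25] = 4,  s[26] = 7,  s[27] = 11,  s[28] = 18,  s[29] = 1,  s[30] = 19,  s[31] = 20,  s[32] = 11,  s[33] = 3,  s[34] = 14,  s[35] = 17,  s[36] = 3,  s[37] = 20,  s[38] = 23,  s[39] = 15,  s[40] = 10,  s[41] = 25,  s[42] = 7,  s[43] = 4,  s[44] = 11,  s[45] = 15,  s[46] = 26,  s[47] = 13,  s[48] = 11,  s[49] = 24,  s[50] = 7.
The sequence repeats with period 48.
So s[384] = s[1 + ((384-1) mod 48)] = s[48] = 11.

11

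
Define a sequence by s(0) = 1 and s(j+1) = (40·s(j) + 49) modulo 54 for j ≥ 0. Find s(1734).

25

We have s(0) = 1,  s(1) = 35,  s(2) = 45,  s(3) = 13,  s(4) = 29,  s(5) = 21,  s(6) = 25,  s(7) = 23,  s(8) = 51,  s(9) = 37,  s(10) = 17,  s(11) = 27,  s(12) = 49,  s(13) = 11,  s(14) = 3,  s(15) = 7,  s(16) = 5,  s(17) = 33,  s(18) = 19,  s(19) = 53,  s(20) = 9,  s(21) = 31,  s(22) = 47,  s(23) = 39,  s(24) = 43,  s(25) = 41,  s(26) = 15,  s(27) = 1.
Since s(27) = s(0) = 1, the sequence is periodic with period 27.
(1734 - 0) mod 27 = 6, so s(1734) = s(6) = 25.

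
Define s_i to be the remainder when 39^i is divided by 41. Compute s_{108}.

10

We have s_1 = 39,  s_2 = 4,  s_3 = 33,  s_4 = 16,  s_5 = 9,  s_6 = 23,  s_7 = 36,  s_8 = 10,  s_9 = 21,  s_{10} = 40,  s_{11} = 2,  s_{12} = 37,  s_{13} = 8,  s_{14} = 25,  s_{15} = 32,  s_{16} = 18,  s_{17} = 5,  s_{18} = 31,  s_{19} = 20,  s_{20} = 1,  s_{21} = 39.
The sequence repeats with period 20.
(108 - 1) mod 20 = 7, so s_{108} = s_8 = 10.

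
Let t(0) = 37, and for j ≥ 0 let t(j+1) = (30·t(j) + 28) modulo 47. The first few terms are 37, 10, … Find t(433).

23

We have t(0) = 37,  t(1) = 10,  t(2) = 46,  t(3) = 45,  t(4) = 15,  t(5) = 8,  t(6) = 33,  t(7) = 31,  t(8) = 18,  t(9) = 4,  t(10) = 7,  t(11) = 3,  t(12) = 24,  t(13) = 43,  t(14) = 2,  t(15) = 41,  t(16) = 36,  t(17) = 27,  t(18) = 39,  t(19) = 23,  t(20) = 13,  t(21) = 42,  t(22) = 19,  t(23) = 34,  t(24) = 14,  t(25) = 25,  t(26) = 26,  t(27) = 9,  t(28) = 16,  t(29) = 38,  t(30) = 40,  t(31) = 6,  t(32) = 20,  t(33) = 17,  t(34) = 21,  t(35) = 0,  t(36) = 28,  t(37) = 22,  t(38) = 30,  t(39) = 35,  t(40) = 44,  t(41) = 32,  t(42) = 1,  t(43) = 11,  t(44) = 29,  t(45) = 5,  t(46) = 37.
The sequence repeats with period 46.
(433 - 0) mod 46 = 19, so t(433) = t(19) = 23.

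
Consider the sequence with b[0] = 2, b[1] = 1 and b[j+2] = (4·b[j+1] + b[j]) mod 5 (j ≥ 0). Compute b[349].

Listing terms: b[0] = 2, b[1] = 1, b[2] = 1, b[3] = 0, b[4] = 1, b[5] = 4, b[6] = 2, b[7] = 2, b[8] = 0, b[9] = 2, b[10] = 3, b[11] = 4, b[12] = 4, b[13] = 0, b[14] = 4, b[15] = 1, b[16] = 3, b[17] = 3, b[18] = 0, b[19] = 3, b[20] = 2, b[21] = 1.
Since (b[20], b[21]) = (b[0], b[1]) = (2, 1) (two consecutive terms determine the rest), the sequence is periodic with period 20.
So b[349] = b[0 + ((349-0) mod 20)] = b[9] = 2.

2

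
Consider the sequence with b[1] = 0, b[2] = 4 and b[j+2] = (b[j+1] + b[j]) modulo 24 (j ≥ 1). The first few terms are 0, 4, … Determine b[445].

Listing terms: b[1] = 0; b[2] = 4; b[3] = 4; b[4] = 8; b[5] = 12; b[6] = 20; b[7] = 8; b[8] = 4; b[9] = 12; b[10] = 16; b[11] = 4; b[12] = 20; b[13] = 0; b[14] = 20; b[15] = 20; b[16] = 16; b[17] = 12; b[18] = 4; b[19] = 16; b[20] = 20; b[21] = 12; b[22] = 8; b[23] = 20; b[24] = 4; b[25] = 0; b[26] = 4.
Since (b[25], b[26]) = (b[1], b[2]) = (0, 4) (two consecutive terms determine the rest), the sequence is periodic with period 24.
So b[445] = b[1 + ((445-1) mod 24)] = b[13] = 0.

0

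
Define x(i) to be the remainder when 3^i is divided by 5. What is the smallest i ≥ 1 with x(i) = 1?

4

Listing terms: x(0) = 1; x(1) = 3; x(2) = 4; x(3) = 2; x(4) = 1.
Since x(4) = x(0) = 1, the sequence is periodic with period 4.
The value 1 next appears (with i ≥ 1) at x(4).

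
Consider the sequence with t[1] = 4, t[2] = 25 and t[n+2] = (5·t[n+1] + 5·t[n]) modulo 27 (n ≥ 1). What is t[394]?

Listing terms: t[1] = 4,  t[2] = 25,  t[3] = 10,  t[4] = 13,  t[5] = 7,  t[6] = 19,  t[7] = 22,  t[8] = 16,  t[9] = 1,  t[10] = 4,  t[11] = 25.
The sequence repeats with period 9.
So t[394] = t[1 + ((394-1) mod 9)] = t[7] = 22.

22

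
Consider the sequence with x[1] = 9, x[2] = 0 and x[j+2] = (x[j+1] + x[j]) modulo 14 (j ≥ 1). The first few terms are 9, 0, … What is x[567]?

Listing terms: x[1] = 9, x[2] = 0, x[3] = 9, x[4] = 9, x[5] = 4, x[6] = 13, x[7] = 3, x[8] = 2, x[9] = 5, x[10] = 7, x[11] = 12, x[12] = 5, x[13] = 3, x[14] = 8, x[15] = 11, x[16] = 5, x[17] = 2, x[18] = 7, x[19] = 9, x[20] = 2, x[21] = 11, x[22] = 13, x[23] = 10, x[24] = 9, x[25] = 5, x[26] = 0, x[27] = 5, x[28] = 5, x[29] = 10, x[30] = 1, x[31] = 11, x[32] = 12, x[33] = 9, x[34] = 7, x[35] = 2, x[36] = 9, x[37] = 11, x[38] = 6, x[39] = 3, x[40] = 9, x[41] = 12, x[42] = 7, x[43] = 5, x[44] = 12, x[45] = 3, x[46] = 1, x[47] = 4, x[48] = 5, x[49] = 9, x[50] = 0.
Since (x[49], x[50]) = (x[1], x[2]) = (9, 0) (two consecutive terms determine the rest), the sequence is periodic with period 48.
(567 - 1) mod 48 = 38, so x[567] = x[39] = 3.

3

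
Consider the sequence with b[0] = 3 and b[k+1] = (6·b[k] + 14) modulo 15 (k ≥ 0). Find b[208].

5

b[0] = 3,  b[1] = 2,  b[2] = 11,  b[3] = 5,  b[4] = 14,  b[5] = 8,  b[6] = 2.
Since b[6] = b[1] = 2, the sequence is eventually periodic: after a pre-period of length 1 it cycles with period 5.
For k ≥ 1, b[k] depends only on (k - 1) mod 5. (208 - 1) mod 5 = 2, so b[208] = b[3] = 5.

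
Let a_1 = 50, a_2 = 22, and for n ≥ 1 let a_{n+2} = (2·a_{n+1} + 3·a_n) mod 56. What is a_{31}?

Computing terms: a_1 = 50,  a_2 = 22,  a_3 = 26,  a_4 = 6,  a_5 = 34,  a_6 = 30,  a_7 = 50,  a_8 = 22.
The sequence repeats with period 6.
(31 - 1) mod 6 = 0, so a_{31} = a_1 = 50.

50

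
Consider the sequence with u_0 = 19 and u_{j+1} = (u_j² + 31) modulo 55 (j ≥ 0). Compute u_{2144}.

25

u_0 = 19,  u_1 = 7,  u_2 = 25,  u_3 = 51,  u_4 = 47,  u_5 = 40,  u_6 = 36,  u_7 = 7.
Since u_7 = u_1 = 7, the sequence is eventually periodic: after a pre-period of length 1 it cycles with period 6.
For j ≥ 1, u_j depends only on (j - 1) mod 6. (2144 - 1) mod 6 = 1, so u_{2144} = u_2 = 25.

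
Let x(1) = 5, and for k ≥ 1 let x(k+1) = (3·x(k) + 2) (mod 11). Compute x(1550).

We have x(1) = 5, x(2) = 6, x(3) = 9, x(4) = 7, x(5) = 1, x(6) = 5.
The sequence repeats with period 5.
So x(1550) = x(1 + ((1550-1) mod 5)) = x(5) = 1.

1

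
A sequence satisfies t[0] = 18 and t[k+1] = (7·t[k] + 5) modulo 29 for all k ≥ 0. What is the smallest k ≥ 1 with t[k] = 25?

Computing terms: t[0] = 18, t[1] = 15, t[2] = 23, t[3] = 21, t[4] = 7, t[5] = 25, t[6] = 6, t[7] = 18.
Since t[7] = t[0] = 18, the sequence is periodic with period 7.
The value 25 first appears (with k ≥ 1) at t[5].

5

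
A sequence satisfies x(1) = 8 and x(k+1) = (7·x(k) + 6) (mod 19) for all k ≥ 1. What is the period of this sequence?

3

We have x(1) = 8,  x(2) = 5,  x(3) = 3,  x(4) = 8.
The sequence repeats with period 3.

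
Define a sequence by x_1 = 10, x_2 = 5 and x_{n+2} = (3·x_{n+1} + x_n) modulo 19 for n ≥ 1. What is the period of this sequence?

40

x_1 = 10, x_2 = 5, x_3 = 6, x_4 = 4, x_5 = 18, x_6 = 1, x_7 = 2, x_8 = 7, x_9 = 4, x_{10} = 0, x_{11} = 4, x_{12} = 12, x_{13} = 2, x_{14} = 18, x_{15} = 18, x_{16} = 15, x_{17} = 6, x_{18} = 14, x_{19} = 10, x_{20} = 6, x_{21} = 9, x_{22} = 14, x_{23} = 13, x_{24} = 15, x_{25} = 1, x_{26} = 18, x_{27} = 17, x_{28} = 12, x_{29} = 15, x_{30} = 0, x_{31} = 15, x_{32} = 7, x_{33} = 17, x_{34} = 1, x_{35} = 1, x_{36} = 4, x_{37} = 13, x_{38} = 5, x_{39} = 9, x_{40} = 13, x_{41} = 10, x_{42} = 5.
Since (x_{41}, x_{42}) = (x_1, x_2) = (10, 5) (two consecutive terms determine the rest), the sequence is periodic with period 40.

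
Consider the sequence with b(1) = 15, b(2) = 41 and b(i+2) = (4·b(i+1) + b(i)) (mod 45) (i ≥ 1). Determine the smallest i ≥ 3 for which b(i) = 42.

b(1) = 15; b(2) = 41; b(3) = 44; b(4) = 37; b(5) = 12; b(6) = 40; b(7) = 37; b(8) = 8; b(9) = 24; b(10) = 14; b(11) = 35; b(12) = 19; b(13) = 21; b(14) = 13; b(15) = 28; b(16) = 35; b(17) = 33; b(18) = 32; b(19) = 26; b(20) = 1; b(21) = 30; b(22) = 31; b(23) = 19; b(24) = 17; b(25) = 42; b(26) = 5; b(27) = 17; b(28) = 28; b(29) = 39; b(30) = 4; b(31) = 10; b(32) = 44; b(33) = 6; b(34) = 23; b(35) = 8; b(36) = 10; b(37) = 3; b(38) = 22; b(39) = 1; b(40) = 26; b(41) = 15; b(42) = 41.
Since (b(41), b(42)) = (b(1), b(2)) = (15, 41) (two consecutive terms determine the rest), the sequence is periodic with period 40.
The value 42 first appears (with i ≥ 3) at b(25).

25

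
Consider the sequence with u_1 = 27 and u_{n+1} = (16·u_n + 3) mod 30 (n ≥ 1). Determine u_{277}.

We have u_1 = 27,  u_2 = 15,  u_3 = 3,  u_4 = 21,  u_5 = 9,  u_6 = 27.
Since u_6 = u_1 = 27, the sequence is periodic with period 5.
(277 - 1) mod 5 = 1, so u_{277} = u_2 = 15.

15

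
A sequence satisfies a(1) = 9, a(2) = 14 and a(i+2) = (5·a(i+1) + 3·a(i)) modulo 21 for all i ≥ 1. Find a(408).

20

Listing terms: a(1) = 9,  a(2) = 14,  a(3) = 13,  a(4) = 2,  a(5) = 7,  a(6) = 20,  a(7) = 16,  a(8) = 14,  a(9) = 13.
Since (a(8), a(9)) = (a(2), a(3)) = (14, 13) (two consecutive terms determine the rest), the sequence is eventually periodic: after a pre-period of length 1 it cycles with period 6.
For i ≥ 2, a(i) depends only on (i - 2) mod 6. (408 - 2) mod 6 = 4, so a(408) = a(6) = 20.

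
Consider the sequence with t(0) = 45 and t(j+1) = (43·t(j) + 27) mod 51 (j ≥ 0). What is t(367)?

36

t(0) = 45; t(1) = 24; t(2) = 39; t(3) = 21; t(4) = 12; t(5) = 33; t(6) = 18; t(7) = 36; t(8) = 45.
Since t(8) = t(0) = 45, the sequence is periodic with period 8.
(367 - 0) mod 8 = 7, so t(367) = t(7) = 36.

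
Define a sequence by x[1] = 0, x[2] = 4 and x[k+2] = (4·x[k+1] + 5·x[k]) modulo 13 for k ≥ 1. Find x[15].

3

Computing terms: x[1] = 0,  x[2] = 4,  x[3] = 3,  x[4] = 6,  x[5] = 0,  x[6] = 4.
The sequence repeats with period 4.
So x[15] = x[1 + ((15-1) mod 4)] = x[3] = 3.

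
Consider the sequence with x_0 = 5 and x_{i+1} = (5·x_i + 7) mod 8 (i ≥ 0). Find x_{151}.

6

x_0 = 5,  x_1 = 0,  x_2 = 7,  x_3 = 2,  x_4 = 1,  x_5 = 4,  x_6 = 3,  x_7 = 6,  x_8 = 5.
Since x_8 = x_0 = 5, the sequence is periodic with period 8.
(151 - 0) mod 8 = 7, so x_{151} = x_7 = 6.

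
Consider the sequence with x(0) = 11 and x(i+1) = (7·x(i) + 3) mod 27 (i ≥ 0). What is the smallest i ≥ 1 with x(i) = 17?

We have x(0) = 11; x(1) = 26; x(2) = 23; x(3) = 2; x(4) = 17; x(5) = 14; x(6) = 20; x(7) = 8; x(8) = 5; x(9) = 11.
The sequence repeats with period 9.
The value 17 first appears (with i ≥ 1) at x(4).

4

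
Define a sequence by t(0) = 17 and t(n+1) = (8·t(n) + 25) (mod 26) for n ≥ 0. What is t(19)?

Listing terms: t(0) = 17,  t(1) = 5,  t(2) = 13,  t(3) = 25,  t(4) = 17.
Since t(4) = t(0) = 17, the sequence is periodic with period 4.
(19 - 0) mod 4 = 3, so t(19) = t(3) = 25.

25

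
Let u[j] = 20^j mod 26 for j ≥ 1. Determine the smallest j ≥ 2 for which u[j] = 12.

6

Computing terms: u[1] = 20; u[2] = 10; u[3] = 18; u[4] = 22; u[5] = 24; u[6] = 12; u[7] = 6; u[8] = 16; u[9] = 8; u[10] = 4; u[11] = 2; u[12] = 14; u[13] = 20.
The sequence repeats with period 12.
The value 12 first appears (with j ≥ 2) at u[6].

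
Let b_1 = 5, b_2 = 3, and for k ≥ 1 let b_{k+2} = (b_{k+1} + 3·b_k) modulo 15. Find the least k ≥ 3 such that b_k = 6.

5

We have b_1 = 5,  b_2 = 3,  b_3 = 3,  b_4 = 12,  b_5 = 6,  b_6 = 12,  b_7 = 0,  b_8 = 6,  b_9 = 6,  b_{10} = 9,  b_{11} = 12,  b_{12} = 9,  b_{13} = 0,  b_{14} = 12,  b_{15} = 12,  b_{16} = 3,  b_{17} = 9,  b_{18} = 3,  b_{19} = 0,  b_{20} = 9,  b_{21} = 9,  b_{22} = 6,  b_{23} = 3,  b_{24} = 6,  b_{25} = 0,  b_{26} = 3,  b_{27} = 3.
Since (b_{26}, b_{27}) = (b_2, b_3) = (3, 3) (two consecutive terms determine the rest), the sequence is eventually periodic: after a pre-period of length 1 it cycles with period 24.
The value 6 first appears (with k ≥ 3) at b_5.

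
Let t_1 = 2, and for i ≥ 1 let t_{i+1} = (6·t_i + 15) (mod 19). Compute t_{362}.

Computing terms: t_1 = 2; t_2 = 8; t_3 = 6; t_4 = 13; t_5 = 17; t_6 = 3; t_7 = 14; t_8 = 4; t_9 = 1; t_{10} = 2.
The sequence repeats with period 9.
So t_{362} = t_{1 + ((362-1) mod 9)} = t_2 = 8.

8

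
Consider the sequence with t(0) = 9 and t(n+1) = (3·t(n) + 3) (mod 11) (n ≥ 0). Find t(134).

Listing terms: t(0) = 9; t(1) = 8; t(2) = 5; t(3) = 7; t(4) = 2; t(5) = 9.
Since t(5) = t(0) = 9, the sequence is periodic with period 5.
(134 - 0) mod 5 = 4, so t(134) = t(4) = 2.

2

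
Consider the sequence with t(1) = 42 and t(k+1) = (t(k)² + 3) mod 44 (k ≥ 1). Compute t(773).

t(1) = 42; t(2) = 7; t(3) = 8; t(4) = 23; t(5) = 4; t(6) = 19; t(7) = 12; t(8) = 15; t(9) = 8.
Since t(9) = t(3) = 8, the sequence is eventually periodic: after a pre-period of length 2 it cycles with period 6.
For k ≥ 3, t(k) depends only on (k - 3) mod 6. (773 - 3) mod 6 = 2, so t(773) = t(5) = 4.

4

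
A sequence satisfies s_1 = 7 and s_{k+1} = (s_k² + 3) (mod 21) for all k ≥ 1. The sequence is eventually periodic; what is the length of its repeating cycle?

s_1 = 7, s_2 = 10, s_3 = 19, s_4 = 7.
The sequence repeats with period 3.

3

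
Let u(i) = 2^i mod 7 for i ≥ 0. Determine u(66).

1

Computing terms: u(0) = 1, u(1) = 2, u(2) = 4, u(3) = 1.
Since u(3) = u(0) = 1, the sequence is periodic with period 3.
(66 - 0) mod 3 = 0, so u(66) = u(0) = 1.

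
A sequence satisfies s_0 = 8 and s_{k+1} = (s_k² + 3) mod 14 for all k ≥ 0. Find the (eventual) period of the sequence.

6

We have s_0 = 8; s_1 = 11; s_2 = 12; s_3 = 7; s_4 = 10; s_5 = 5; s_6 = 0; s_7 = 3; s_8 = 12.
Since s_8 = s_2 = 12, the sequence is eventually periodic: after a pre-period of length 2 it cycles with period 6.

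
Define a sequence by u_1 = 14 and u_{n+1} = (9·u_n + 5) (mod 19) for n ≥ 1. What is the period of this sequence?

9

We have u_1 = 14, u_2 = 17, u_3 = 6, u_4 = 2, u_5 = 4, u_6 = 3, u_7 = 13, u_8 = 8, u_9 = 1, u_{10} = 14.
Since u_{10} = u_1 = 14, the sequence is periodic with period 9.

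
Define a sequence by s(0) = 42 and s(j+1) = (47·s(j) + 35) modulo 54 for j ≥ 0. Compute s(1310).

Computing terms: s(0) = 42; s(1) = 11; s(2) = 12; s(3) = 5; s(4) = 0; s(5) = 35; s(6) = 6; s(7) = 47; s(8) = 30; s(9) = 41; s(10) = 18; s(11) = 17; s(12) = 24; s(13) = 29; s(14) = 48; s(15) = 23; s(16) = 36; s(17) = 53; s(18) = 42.
Since s(18) = s(0) = 42, the sequence is periodic with period 18.
So s(1310) = s(0 + ((1310-0) mod 18)) = s(14) = 48.

48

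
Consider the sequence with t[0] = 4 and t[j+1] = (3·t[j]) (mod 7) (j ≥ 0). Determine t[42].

Listing terms: t[0] = 4; t[1] = 5; t[2] = 1; t[3] = 3; t[4] = 2; t[5] = 6; t[6] = 4.
Since t[6] = t[0] = 4, the sequence is periodic with period 6.
(42 - 0) mod 6 = 0, so t[42] = t[0] = 4.

4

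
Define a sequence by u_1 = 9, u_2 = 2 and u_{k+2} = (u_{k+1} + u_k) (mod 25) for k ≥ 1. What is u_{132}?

23

u_1 = 9,  u_2 = 2,  u_3 = 11,  u_4 = 13,  u_5 = 24,  u_6 = 12,  u_7 = 11,  u_8 = 23,  u_9 = 9,  u_{10} = 7,  u_{11} = 16,  u_{12} = 23,  u_{13} = 14,  u_{14} = 12,  u_{15} = 1,  u_{16} = 13,  u_{17} = 14,  u_{18} = 2,  u_{19} = 16,  u_{20} = 18,  u_{21} = 9,  u_{22} = 2.
Since (u_{21}, u_{22}) = (u_1, u_2) = (9, 2) (two consecutive terms determine the rest), the sequence is periodic with period 20.
So u_{132} = u_{1 + ((132-1) mod 20)} = u_{12} = 23.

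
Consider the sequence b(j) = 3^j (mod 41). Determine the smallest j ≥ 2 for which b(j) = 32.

6

Listing terms: b(1) = 3; b(2) = 9; b(3) = 27; b(4) = 40; b(5) = 38; b(6) = 32; b(7) = 14; b(8) = 1; b(9) = 3.
The sequence repeats with period 8.
The value 32 first appears (with j ≥ 2) at b(6).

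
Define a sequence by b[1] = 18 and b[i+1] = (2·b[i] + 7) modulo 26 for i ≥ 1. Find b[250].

b[1] = 18,  b[2] = 17,  b[3] = 15,  b[4] = 11,  b[5] = 3,  b[6] = 13,  b[7] = 7,  b[8] = 21,  b[9] = 23,  b[10] = 1,  b[11] = 9,  b[12] = 25,  b[13] = 5,  b[14] = 17.
Since b[14] = b[2] = 17, the sequence is eventually periodic: after a pre-period of length 1 it cycles with period 12.
For i ≥ 2, b[i] depends only on (i - 2) mod 12. (250 - 2) mod 12 = 8, so b[250] = b[10] = 1.

1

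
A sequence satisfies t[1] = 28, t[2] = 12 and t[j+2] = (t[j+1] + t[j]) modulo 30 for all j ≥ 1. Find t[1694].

t[1] = 28; t[2] = 12; t[3] = 10; t[4] = 22; t[5] = 2; t[6] = 24; t[7] = 26; t[8] = 20; t[9] = 16; t[10] = 6; t[11] = 22; t[12] = 28; t[13] = 20; t[14] = 18; t[15] = 8; t[16] = 26; t[17] = 4; t[18] = 0; t[19] = 4; t[20] = 4; t[21] = 8; t[22] = 12; t[23] = 20; t[24] = 2; t[25] = 22; t[26] = 24; t[27] = 16; t[28] = 10; t[29] = 26; t[30] = 6; t[31] = 2; t[32] = 8; t[33] = 10; t[34] = 18; t[35] = 28; t[36] = 16; t[37] = 14; t[38] = 0; t[39] = 14; t[40] = 14; t[41] = 28; t[42] = 12.
Since (t[41], t[42]) = (t[1], t[2]) = (28, 12) (two consecutive terms determine the rest), the sequence is periodic with period 40.
So t[1694] = t[1 + ((1694-1) mod 40)] = t[14] = 18.

18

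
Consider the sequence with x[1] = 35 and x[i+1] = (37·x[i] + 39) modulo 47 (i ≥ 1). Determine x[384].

40

Listing terms: x[1] = 35; x[2] = 18; x[3] = 0; x[4] = 39; x[5] = 25; x[6] = 24; x[7] = 34; x[8] = 28; x[9] = 41; x[10] = 5; x[11] = 36; x[12] = 8; x[13] = 6; x[14] = 26; x[15] = 14; x[16] = 40; x[17] = 15; x[18] = 30; x[19] = 21; x[20] = 17; x[21] = 10; x[22] = 33; x[23] = 38; x[24] = 35.
The sequence repeats with period 23.
So x[384] = x[1 + ((384-1) mod 23)] = x[16] = 40.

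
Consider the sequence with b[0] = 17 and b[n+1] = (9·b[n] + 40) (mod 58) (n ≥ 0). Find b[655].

15

Listing terms: b[0] = 17, b[1] = 19, b[2] = 37, b[3] = 25, b[4] = 33, b[5] = 47, b[6] = 57, b[7] = 31, b[8] = 29, b[9] = 11, b[10] = 23, b[11] = 15, b[12] = 1, b[13] = 49, b[14] = 17.
Since b[14] = b[0] = 17, the sequence is periodic with period 14.
So b[655] = b[0 + ((655-0) mod 14)] = b[11] = 15.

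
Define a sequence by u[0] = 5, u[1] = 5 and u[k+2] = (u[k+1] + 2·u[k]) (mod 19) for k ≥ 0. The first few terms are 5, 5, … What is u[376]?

We have u[0] = 5,  u[1] = 5,  u[2] = 15,  u[3] = 6,  u[4] = 17,  u[5] = 10,  u[6] = 6,  u[7] = 7,  u[8] = 0,  u[9] = 14,  u[10] = 14,  u[11] = 4,  u[12] = 13,  u[13] = 2,  u[14] = 9,  u[15] = 13,  u[16] = 12,  u[17] = 0,  u[18] = 5,  u[19] = 5.
The sequence repeats with period 18.
(376 - 0) mod 18 = 16, so u[376] = u[16] = 12.

12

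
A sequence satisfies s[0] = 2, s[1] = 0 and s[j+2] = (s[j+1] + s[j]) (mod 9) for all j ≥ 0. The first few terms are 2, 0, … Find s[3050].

Listing terms: s[0] = 2; s[1] = 0; s[2] = 2; s[3] = 2; s[4] = 4; s[5] = 6; s[6] = 1; s[7] = 7; s[8] = 8; s[9] = 6; s[10] = 5; s[11] = 2; s[12] = 7; s[13] = 0; s[14] = 7; s[15] = 7; s[16] = 5; s[17] = 3; s[18] = 8; s[19] = 2; s[20] = 1; s[21] = 3; s[22] = 4; s[23] = 7; s[24] = 2; s[25] = 0.
Since (s[24], s[25]) = (s[0], s[1]) = (2, 0) (two consecutive terms determine the rest), the sequence is periodic with period 24.
So s[3050] = s[0 + ((3050-0) mod 24)] = s[2] = 2.

2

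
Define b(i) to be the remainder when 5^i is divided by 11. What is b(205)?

Listing terms: b(0) = 1,  b(1) = 5,  b(2) = 3,  b(3) = 4,  b(4) = 9,  b(5) = 1.
The sequence repeats with period 5.
(205 - 0) mod 5 = 0, so b(205) = b(0) = 1.

1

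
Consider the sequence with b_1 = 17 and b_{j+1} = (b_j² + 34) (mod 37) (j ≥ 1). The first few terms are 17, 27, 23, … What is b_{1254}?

Listing terms: b_1 = 17; b_2 = 27; b_3 = 23; b_4 = 8; b_5 = 24; b_6 = 18; b_7 = 25; b_8 = 30; b_9 = 9; b_{10} = 4; b_{11} = 13; b_{12} = 18.
Since b_{12} = b_6 = 18, the sequence is eventually periodic: after a pre-period of length 5 it cycles with period 6.
For j ≥ 6, b_j depends only on (j - 6) mod 6. (1254 - 6) mod 6 = 0, so b_{1254} = b_6 = 18.

18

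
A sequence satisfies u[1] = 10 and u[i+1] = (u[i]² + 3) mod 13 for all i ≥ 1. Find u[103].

4

Computing terms: u[1] = 10; u[2] = 12; u[3] = 4; u[4] = 6; u[5] = 0; u[6] = 3; u[7] = 12.
Since u[7] = u[2] = 12, the sequence is eventually periodic: after a pre-period of length 1 it cycles with period 5.
For i ≥ 2, u[i] depends only on (i - 2) mod 5. (103 - 2) mod 5 = 1, so u[103] = u[3] = 4.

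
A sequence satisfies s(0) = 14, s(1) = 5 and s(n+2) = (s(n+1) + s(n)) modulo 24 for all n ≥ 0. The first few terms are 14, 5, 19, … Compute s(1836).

Listing terms: s(0) = 14,  s(1) = 5,  s(2) = 19,  s(3) = 0,  s(4) = 19,  s(5) = 19,  s(6) = 14,  s(7) = 9,  s(8) = 23,  s(9) = 8,  s(10) = 7,  s(11) = 15,  s(12) = 22,  s(13) = 13,  s(14) = 11,  s(15) = 0,  s(16) = 11,  s(17) = 11,  s(18) = 22,  s(19) = 9,  s(20) = 7,  s(21) = 16,  s(22) = 23,  s(23) = 15,  s(24) = 14,  s(25) = 5.
The sequence repeats with period 24.
So s(1836) = s(0 + ((1836-0) mod 24)) = s(12) = 22.

22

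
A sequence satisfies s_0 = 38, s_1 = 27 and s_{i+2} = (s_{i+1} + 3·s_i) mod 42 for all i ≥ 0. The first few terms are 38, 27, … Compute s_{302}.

We have s_0 = 38,  s_1 = 27,  s_2 = 15,  s_3 = 12,  s_4 = 15,  s_5 = 9,  s_6 = 12,  s_7 = 39,  s_8 = 33,  s_9 = 24,  s_{10} = 39,  s_{11} = 27,  s_{12} = 18,  s_{13} = 15,  s_{14} = 27,  s_{15} = 30,  s_{16} = 27,  s_{17} = 33,  s_{18} = 30,  s_{19} = 3,  s_{20} = 9,  s_{21} = 18,  s_{22} = 3,  s_{23} = 15,  s_{24} = 24,  s_{25} = 27,  s_{26} = 15.
Since (s_{25}, s_{26}) = (s_1, s_2) = (27, 15) (two consecutive terms determine the rest), the sequence is eventually periodic: after a pre-period of length 1 it cycles with period 24.
For i ≥ 1, s_i depends only on (i - 1) mod 24. (302 - 1) mod 24 = 13, so s_{302} = s_{14} = 27.

27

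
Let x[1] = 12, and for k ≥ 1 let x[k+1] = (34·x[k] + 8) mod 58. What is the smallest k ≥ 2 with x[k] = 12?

x[1] = 12, x[2] = 10, x[3] = 0, x[4] = 8, x[5] = 48, x[6] = 16, x[7] = 30, x[8] = 42, x[9] = 44, x[10] = 54, x[11] = 46, x[12] = 6, x[13] = 38, x[14] = 24, x[15] = 12.
Since x[15] = x[1] = 12, the sequence is periodic with period 14.
The value 12 next appears (with k ≥ 2) at x[15].

15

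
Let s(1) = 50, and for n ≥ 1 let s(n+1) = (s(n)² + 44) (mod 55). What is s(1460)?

4

Listing terms: s(1) = 50, s(2) = 14, s(3) = 20, s(4) = 4, s(5) = 5, s(6) = 14.
Since s(6) = s(2) = 14, the sequence is eventually periodic: after a pre-period of length 1 it cycles with period 4.
For n ≥ 2, s(n) depends only on (n - 2) mod 4. (1460 - 2) mod 4 = 2, so s(1460) = s(4) = 4.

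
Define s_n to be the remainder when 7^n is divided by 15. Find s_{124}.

Listing terms: s_1 = 7,  s_2 = 4,  s_3 = 13,  s_4 = 1,  s_5 = 7.
Since s_5 = s_1 = 7, the sequence is periodic with period 4.
(124 - 1) mod 4 = 3, so s_{124} = s_4 = 1.

1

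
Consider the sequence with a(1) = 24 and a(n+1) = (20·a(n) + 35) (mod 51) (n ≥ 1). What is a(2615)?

We have a(1) = 24; a(2) = 5; a(3) = 33; a(4) = 32; a(5) = 12; a(6) = 20; a(7) = 27; a(8) = 14; a(9) = 9; a(10) = 11; a(11) = 0; a(12) = 35; a(13) = 21; a(14) = 47; a(15) = 6; a(16) = 2; a(17) = 24.
The sequence repeats with period 16.
(2615 - 1) mod 16 = 6, so a(2615) = a(7) = 27.

27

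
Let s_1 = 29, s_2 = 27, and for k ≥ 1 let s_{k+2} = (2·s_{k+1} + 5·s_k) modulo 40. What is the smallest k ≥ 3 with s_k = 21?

s_1 = 29,  s_2 = 27,  s_3 = 39,  s_4 = 13,  s_5 = 21,  s_6 = 27,  s_7 = 39.
Since (s_6, s_7) = (s_2, s_3) = (27, 39) (two consecutive terms determine the rest), the sequence is eventually periodic: after a pre-period of length 1 it cycles with period 4.
The value 21 first appears (with k ≥ 3) at s_5.

5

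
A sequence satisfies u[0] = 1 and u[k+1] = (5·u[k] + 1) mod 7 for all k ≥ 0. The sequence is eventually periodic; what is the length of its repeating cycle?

6

u[0] = 1; u[1] = 6; u[2] = 3; u[3] = 2; u[4] = 4; u[5] = 0; u[6] = 1.
Since u[6] = u[0] = 1, the sequence is periodic with period 6.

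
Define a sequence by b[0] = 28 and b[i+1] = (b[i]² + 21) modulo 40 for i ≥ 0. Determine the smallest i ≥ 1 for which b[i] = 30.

4

b[0] = 28,  b[1] = 5,  b[2] = 6,  b[3] = 17,  b[4] = 30,  b[5] = 1,  b[6] = 22,  b[7] = 25,  b[8] = 6.
Since b[8] = b[2] = 6, the sequence is eventually periodic: after a pre-period of length 2 it cycles with period 6.
The value 30 first appears (with i ≥ 1) at b[4].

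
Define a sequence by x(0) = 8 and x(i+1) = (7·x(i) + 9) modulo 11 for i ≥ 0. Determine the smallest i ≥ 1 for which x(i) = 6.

7

x(0) = 8, x(1) = 10, x(2) = 2, x(3) = 1, x(4) = 5, x(5) = 0, x(6) = 9, x(7) = 6, x(8) = 7, x(9) = 3, x(10) = 8.
The sequence repeats with period 10.
The value 6 first appears (with i ≥ 1) at x(7).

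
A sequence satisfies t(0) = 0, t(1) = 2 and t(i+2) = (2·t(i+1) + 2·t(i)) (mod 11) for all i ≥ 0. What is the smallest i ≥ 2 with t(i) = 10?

We have t(0) = 0, t(1) = 2, t(2) = 4, t(3) = 1, t(4) = 10, t(5) = 0, t(6) = 9, t(7) = 7, t(8) = 10, t(9) = 1, t(10) = 0, t(11) = 2.
Since (t(10), t(11)) = (t(0), t(1)) = (0, 2) (two consecutive terms determine the rest), the sequence is periodic with period 10.
The value 10 first appears (with i ≥ 2) at t(4).

4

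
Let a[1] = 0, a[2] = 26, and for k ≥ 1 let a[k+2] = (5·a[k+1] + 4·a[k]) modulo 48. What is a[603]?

34

Computing terms: a[1] = 0; a[2] = 26; a[3] = 34; a[4] = 34; a[5] = 18; a[6] = 34; a[7] = 2; a[8] = 2; a[9] = 18; a[10] = 2; a[11] = 34; a[12] = 34.
Since (a[11], a[12]) = (a[3], a[4]) = (34, 34) (two consecutive terms determine the rest), the sequence is eventually periodic: after a pre-period of length 2 it cycles with period 8.
For k ≥ 3, a[k] depends only on (k - 3) mod 8. (603 - 3) mod 8 = 0, so a[603] = a[3] = 34.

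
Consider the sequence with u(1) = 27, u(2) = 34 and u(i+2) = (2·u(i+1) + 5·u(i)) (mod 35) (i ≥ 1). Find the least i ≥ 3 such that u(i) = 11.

12

We have u(1) = 27; u(2) = 34; u(3) = 28; u(4) = 16; u(5) = 32; u(6) = 4; u(7) = 28; u(8) = 6; u(9) = 12; u(10) = 19; u(11) = 28; u(12) = 11; u(13) = 22; u(14) = 29; u(15) = 28; u(16) = 26; u(17) = 17; u(18) = 24; u(19) = 28; u(20) = 1; u(21) = 2; u(22) = 9; u(23) = 28; u(24) = 31; u(25) = 27; u(26) = 34.
The sequence repeats with period 24.
The value 11 first appears (with i ≥ 3) at u(12).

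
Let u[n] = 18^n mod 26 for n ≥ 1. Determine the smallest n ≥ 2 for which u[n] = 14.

4

Listing terms: u[1] = 18,  u[2] = 12,  u[3] = 8,  u[4] = 14,  u[5] = 18.
Since u[5] = u[1] = 18, the sequence is periodic with period 4.
The value 14 first appears (with n ≥ 2) at u[4].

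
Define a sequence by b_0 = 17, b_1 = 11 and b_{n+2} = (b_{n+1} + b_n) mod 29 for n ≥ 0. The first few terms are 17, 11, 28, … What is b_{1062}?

23

Listing terms: b_0 = 17,  b_1 = 11,  b_2 = 28,  b_3 = 10,  b_4 = 9,  b_5 = 19,  b_6 = 28,  b_7 = 18,  b_8 = 17,  b_9 = 6,  b_{10} = 23,  b_{11} = 0,  b_{12} = 23,  b_{13} = 23,  b_{14} = 17,  b_{15} = 11.
Since (b_{14}, b_{15}) = (b_0, b_1) = (17, 11) (two consecutive terms determine the rest), the sequence is periodic with period 14.
(1062 - 0) mod 14 = 12, so b_{1062} = b_{12} = 23.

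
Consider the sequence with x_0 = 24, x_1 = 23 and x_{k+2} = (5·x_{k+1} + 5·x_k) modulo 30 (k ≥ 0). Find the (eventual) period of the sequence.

Computing terms: x_0 = 24,  x_1 = 23,  x_2 = 25,  x_3 = 0,  x_4 = 5,  x_5 = 25,  x_6 = 0.
Since (x_5, x_6) = (x_2, x_3) = (25, 0) (two consecutive terms determine the rest), the sequence is eventually periodic: after a pre-period of length 2 it cycles with period 3.

3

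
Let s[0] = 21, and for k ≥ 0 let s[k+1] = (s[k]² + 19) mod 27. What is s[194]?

20

s[0] = 21; s[1] = 1; s[2] = 20; s[3] = 14; s[4] = 26; s[5] = 20.
Since s[5] = s[2] = 20, the sequence is eventually periodic: after a pre-period of length 2 it cycles with period 3.
For k ≥ 2, s[k] depends only on (k - 2) mod 3. (194 - 2) mod 3 = 0, so s[194] = s[2] = 20.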